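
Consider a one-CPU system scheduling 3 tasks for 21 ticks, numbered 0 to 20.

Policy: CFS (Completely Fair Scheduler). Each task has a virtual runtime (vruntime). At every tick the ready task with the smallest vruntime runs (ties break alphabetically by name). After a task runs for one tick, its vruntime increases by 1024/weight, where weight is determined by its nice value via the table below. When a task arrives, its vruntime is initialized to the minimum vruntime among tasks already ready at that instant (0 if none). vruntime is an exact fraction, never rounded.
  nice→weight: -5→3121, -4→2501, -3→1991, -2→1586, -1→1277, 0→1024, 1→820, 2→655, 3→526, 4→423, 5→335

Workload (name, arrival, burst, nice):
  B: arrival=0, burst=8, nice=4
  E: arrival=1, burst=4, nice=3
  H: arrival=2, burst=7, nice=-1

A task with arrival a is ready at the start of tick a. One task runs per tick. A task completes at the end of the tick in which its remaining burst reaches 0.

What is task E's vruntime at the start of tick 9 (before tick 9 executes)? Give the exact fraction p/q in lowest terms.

vruntime(E, start of tick 9) = 702464/111249

t=0: vr[B=0] → run B
t=1: vr[B=1024/423 E=1024/423] → run B
t=2: vr[B=2048/423 E=1024/423 H=1024/423] → run E
t=3: vr[B=2048/423 E=485888/111249 H=1024/423] → run H
t=4: vr[B=2048/423 E=485888/111249 H=1740800/540171] → run H
t=5: vr[B=2048/423 E=485888/111249 H=2173952/540171] → run H
t=6: vr[B=2048/423 E=485888/111249 H=2607104/540171] → run E
t=7: vr[B=2048/423 E=702464/111249 H=2607104/540171] → run H
t=8: vr[B=2048/423 E=702464/111249 H=3040256/540171] → run B
t=9: vr[B=1024/141 E=702464/111249 H=3040256/540171] → run H
t=10: vr[B=1024/141 E=702464/111249 H=3473408/540171] → run E
t=11: vr[B=1024/141 E=919040/111249 H=3473408/540171] → run H
t=12: vr[B=1024/141 E=919040/111249 H=3906560/540171] → run H
t=13: vr[B=1024/141 E=919040/111249] → run B
t=14: vr[B=4096/423 E=919040/111249] → run E
t=15: vr[B=4096/423] → run B
t=16: vr[B=5120/423] → run B
t=17: vr[B=2048/141] → run B
t=18: vr[B=7168/423] → run B
t=19: (idle)
t=20: (idle)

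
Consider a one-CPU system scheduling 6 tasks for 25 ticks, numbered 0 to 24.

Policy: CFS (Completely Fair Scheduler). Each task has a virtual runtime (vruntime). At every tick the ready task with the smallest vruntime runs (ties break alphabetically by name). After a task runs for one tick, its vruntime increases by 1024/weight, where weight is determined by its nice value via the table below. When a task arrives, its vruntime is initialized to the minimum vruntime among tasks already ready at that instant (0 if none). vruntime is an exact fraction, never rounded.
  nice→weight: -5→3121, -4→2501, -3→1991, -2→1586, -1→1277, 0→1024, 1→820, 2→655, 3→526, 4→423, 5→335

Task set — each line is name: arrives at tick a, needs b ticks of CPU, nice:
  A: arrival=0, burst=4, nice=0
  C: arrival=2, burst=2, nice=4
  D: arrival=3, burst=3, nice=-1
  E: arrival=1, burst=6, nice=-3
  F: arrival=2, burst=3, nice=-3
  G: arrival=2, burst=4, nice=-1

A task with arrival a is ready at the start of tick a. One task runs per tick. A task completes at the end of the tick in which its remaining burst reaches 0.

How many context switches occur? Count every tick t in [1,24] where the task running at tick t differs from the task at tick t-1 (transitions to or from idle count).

t=0: vr[A=0] → run A
t=1: vr[A=1 E=1] → run A
t=2: vr[A=2 C=1 E=1 F=1 G=1] → run C
t=3: vr[A=2 C=1447/423 D=1 E=1 F=1 G=1] → run D
t=4: vr[A=2 C=1447/423 D=2301/1277 E=1 F=1 G=1] → run E
t=5: vr[A=2 C=1447/423 D=2301/1277 E=3015/1991 F=1 G=1] → run F
t=6: vr[A=2 C=1447/423 D=2301/1277 E=3015/1991 F=3015/1991 G=1] → run G
t=7: vr[A=2 C=1447/423 D=2301/1277 E=3015/1991 F=3015/1991 G=2301/1277] → run E
t=8: vr[A=2 C=1447/423 D=2301/1277 E=4039/1991 F=3015/1991 G=2301/1277] → run F
t=9: vr[A=2 C=1447/423 D=2301/1277 E=4039/1991 F=4039/1991 G=2301/1277] → run D
t=10: vr[A=2 C=1447/423 D=3325/1277 E=4039/1991 F=4039/1991 G=2301/1277] → run G
t=11: vr[A=2 C=1447/423 D=3325/1277 E=4039/1991 F=4039/1991 G=3325/1277] → run A
t=12: vr[A=3 C=1447/423 D=3325/1277 E=4039/1991 F=4039/1991 G=3325/1277] → run E
t=13: vr[A=3 C=1447/423 D=3325/1277 E=5063/1991 F=4039/1991 G=3325/1277] → run F
t=14: vr[A=3 C=1447/423 D=3325/1277 E=5063/1991 G=3325/1277] → run E
t=15: vr[A=3 C=1447/423 D=3325/1277 E=6087/1991 G=3325/1277] → run D
t=16: vr[A=3 C=1447/423 E=6087/1991 G=3325/1277] → run G
t=17: vr[A=3 C=1447/423 E=6087/1991 G=4349/1277] → run A
t=18: vr[C=1447/423 E=6087/1991 G=4349/1277] → run E
t=19: vr[C=1447/423 E=7111/1991 G=4349/1277] → run G
t=20: vr[C=1447/423 E=7111/1991] → run C
t=21: vr[E=7111/1991] → run E
t=22: (idle)
t=23: (idle)
t=24: (idle)

context switches = 21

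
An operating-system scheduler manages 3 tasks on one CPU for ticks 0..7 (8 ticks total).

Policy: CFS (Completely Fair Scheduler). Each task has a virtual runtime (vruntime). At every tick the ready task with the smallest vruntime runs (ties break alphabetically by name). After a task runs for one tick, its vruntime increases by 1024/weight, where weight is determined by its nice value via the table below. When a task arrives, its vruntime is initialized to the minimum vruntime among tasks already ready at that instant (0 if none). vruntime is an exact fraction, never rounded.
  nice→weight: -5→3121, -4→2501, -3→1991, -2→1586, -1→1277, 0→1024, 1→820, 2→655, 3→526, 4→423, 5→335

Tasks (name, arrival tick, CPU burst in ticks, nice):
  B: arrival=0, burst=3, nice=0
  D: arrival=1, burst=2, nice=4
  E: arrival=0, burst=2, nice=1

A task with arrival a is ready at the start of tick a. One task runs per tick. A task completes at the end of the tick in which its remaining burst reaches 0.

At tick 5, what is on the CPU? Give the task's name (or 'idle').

running at tick 5 = B

t=0: vr[B=0 E=0] → run B
t=1: vr[B=1 D=0 E=0] → run D
t=2: vr[B=1 D=1024/423 E=0] → run E
t=3: vr[B=1 D=1024/423 E=256/205] → run B
t=4: vr[B=2 D=1024/423 E=256/205] → run E
t=5: vr[B=2 D=1024/423] → run B
t=6: vr[D=1024/423] → run D
t=7: (idle)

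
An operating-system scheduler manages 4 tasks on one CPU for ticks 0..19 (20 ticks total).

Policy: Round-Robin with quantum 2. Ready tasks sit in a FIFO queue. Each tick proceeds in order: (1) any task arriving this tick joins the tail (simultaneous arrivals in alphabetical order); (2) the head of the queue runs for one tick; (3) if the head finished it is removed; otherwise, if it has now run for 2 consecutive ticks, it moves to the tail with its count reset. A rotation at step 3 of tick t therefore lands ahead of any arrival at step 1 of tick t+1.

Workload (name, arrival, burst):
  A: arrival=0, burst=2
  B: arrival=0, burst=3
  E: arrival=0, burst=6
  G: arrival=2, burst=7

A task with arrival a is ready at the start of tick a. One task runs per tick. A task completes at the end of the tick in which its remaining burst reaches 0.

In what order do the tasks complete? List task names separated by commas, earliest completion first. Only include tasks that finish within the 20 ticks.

t=0: queue=[A,B,E] q_used=0 → run A
t=1: queue=[A,B,E] q_used=1 → run A
t=2: queue=[B,E,G] q_used=0 → run B
t=3: queue=[B,E,G] q_used=1 → run B
t=4: queue=[E,G,B] q_used=0 → run E
t=5: queue=[E,G,B] q_used=1 → run E
t=6: queue=[G,B,E] q_used=0 → run G
t=7: queue=[G,B,E] q_used=1 → run G
t=8: queue=[B,E,G] q_used=0 → run B
t=9: queue=[E,G] q_used=0 → run E
t=10: queue=[E,G] q_used=1 → run E
t=11: queue=[G,E] q_used=0 → run G
t=12: queue=[G,E] q_used=1 → run G
t=13: queue=[E,G] q_used=0 → run E
t=14: queue=[E,G] q_used=1 → run E
t=15: queue=[G] q_used=0 → run G
t=16: queue=[G] q_used=1 → run G
t=17: queue=[G] q_used=0 → run G
t=18: (idle)
t=19: (idle)

completion order = A, B, E, G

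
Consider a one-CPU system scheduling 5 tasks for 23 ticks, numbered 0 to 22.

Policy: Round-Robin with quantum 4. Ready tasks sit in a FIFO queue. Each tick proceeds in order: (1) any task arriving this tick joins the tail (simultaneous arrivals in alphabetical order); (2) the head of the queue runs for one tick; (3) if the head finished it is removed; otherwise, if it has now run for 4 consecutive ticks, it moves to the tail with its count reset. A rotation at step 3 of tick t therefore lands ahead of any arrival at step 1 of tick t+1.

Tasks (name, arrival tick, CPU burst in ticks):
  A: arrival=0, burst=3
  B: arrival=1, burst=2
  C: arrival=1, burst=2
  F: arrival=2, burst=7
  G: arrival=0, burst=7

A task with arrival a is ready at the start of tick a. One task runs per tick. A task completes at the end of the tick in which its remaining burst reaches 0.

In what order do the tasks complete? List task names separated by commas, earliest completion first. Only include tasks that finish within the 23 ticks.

completion order = A, B, C, G, F

t=0: queue=[A,G] q_used=0 → run A
t=1: queue=[A,G,B,C] q_used=1 → run A
t=2: queue=[A,G,B,C,F] q_used=2 → run A
t=3: queue=[G,B,C,F] q_used=0 → run G
t=4: queue=[G,B,C,F] q_used=1 → run G
t=5: queue=[G,B,C,F] q_used=2 → run G
t=6: queue=[G,B,C,F] q_used=3 → run G
t=7: queue=[B,C,F,G] q_used=0 → run B
t=8: queue=[B,C,F,G] q_used=1 → run B
t=9: queue=[C,F,G] q_used=0 → run C
t=10: queue=[C,F,G] q_used=1 → run C
t=11: queue=[F,G] q_used=0 → run F
t=12: queue=[F,G] q_used=1 → run F
t=13: queue=[F,G] q_used=2 → run F
t=14: queue=[F,G] q_used=3 → run F
t=15: queue=[G,F] q_used=0 → run G
t=16: queue=[G,F] q_used=1 → run G
t=17: queue=[G,F] q_used=2 → run G
t=18: queue=[F] q_used=0 → run F
t=19: queue=[F] q_used=1 → run F
t=20: queue=[F] q_used=2 → run F
t=21: (idle)
t=22: (idle)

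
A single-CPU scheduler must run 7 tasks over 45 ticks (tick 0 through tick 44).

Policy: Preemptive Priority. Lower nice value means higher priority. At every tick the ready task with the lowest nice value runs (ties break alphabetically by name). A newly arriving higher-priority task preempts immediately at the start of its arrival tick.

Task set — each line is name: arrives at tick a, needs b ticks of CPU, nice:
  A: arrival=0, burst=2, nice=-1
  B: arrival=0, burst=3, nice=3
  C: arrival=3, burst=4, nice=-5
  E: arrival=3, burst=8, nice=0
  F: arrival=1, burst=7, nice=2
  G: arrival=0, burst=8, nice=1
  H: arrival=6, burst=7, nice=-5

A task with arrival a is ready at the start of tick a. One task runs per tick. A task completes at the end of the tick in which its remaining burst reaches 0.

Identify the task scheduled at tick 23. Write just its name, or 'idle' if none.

t=0: ready={A,B,G} → run A
t=1: ready={A,B,F,G} → run A
t=2: ready={B,F,G} → run G
t=3: ready={B,C,E,F,G} → run C
t=4: ready={B,C,E,F,G} → run C
t=5: ready={B,C,E,F,G} → run C
t=6: ready={B,C,E,F,G,H} → run C
t=7: ready={B,E,F,G,H} → run H
t=8: ready={B,E,F,G,H} → run H
t=9: ready={B,E,F,G,H} → run H
t=10: ready={B,E,F,G,H} → run H
t=11: ready={B,E,F,G,H} → run H
t=12: ready={B,E,F,G,H} → run H
t=13: ready={B,E,F,G,H} → run H
t=14: ready={B,E,F,G} → run E
t=15: ready={B,E,F,G} → run E
t=16: ready={B,E,F,G} → run E
t=17: ready={B,E,F,G} → run E
t=18: ready={B,E,F,G} → run E
t=19: ready={B,E,F,G} → run E
t=20: ready={B,E,F,G} → run E
t=21: ready={B,E,F,G} → run E
t=22: ready={B,F,G} → run G
t=23: ready={B,F,G} → run G
t=24: ready={B,F,G} → run G
t=25: ready={B,F,G} → run G
t=26: ready={B,F,G} → run G
t=27: ready={B,F,G} → run G
t=28: ready={B,F,G} → run G
t=29: ready={B,F} → run F
t=30: ready={B,F} → run F
t=31: ready={B,F} → run F
t=32: ready={B,F} → run F
t=33: ready={B,F} → run F
t=34: ready={B,F} → run F
t=35: ready={B,F} → run F
t=36: ready={B} → run B
t=37: ready={B} → run B
t=38: ready={B} → run B
t=39: (idle)
t=40: (idle)
t=41: (idle)
t=42: (idle)
t=43: (idle)
t=44: (idle)

running at tick 23 = G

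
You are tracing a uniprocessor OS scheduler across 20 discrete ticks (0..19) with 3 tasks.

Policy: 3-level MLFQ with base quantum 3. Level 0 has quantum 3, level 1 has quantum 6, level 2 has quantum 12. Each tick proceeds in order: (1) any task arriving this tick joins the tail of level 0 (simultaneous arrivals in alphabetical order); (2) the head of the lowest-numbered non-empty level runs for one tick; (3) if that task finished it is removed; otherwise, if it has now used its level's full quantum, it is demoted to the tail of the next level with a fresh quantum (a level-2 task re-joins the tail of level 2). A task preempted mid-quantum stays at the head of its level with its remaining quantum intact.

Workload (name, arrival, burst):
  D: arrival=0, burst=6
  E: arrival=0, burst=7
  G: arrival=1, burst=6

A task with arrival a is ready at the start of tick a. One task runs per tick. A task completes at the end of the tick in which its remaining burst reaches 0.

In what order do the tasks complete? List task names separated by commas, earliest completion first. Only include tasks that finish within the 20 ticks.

completion order = D, E, G

t=0: L0/L1/L2 = DE/-/- → run D
t=1: L0/L1/L2 = DEG/-/- → run D
t=2: L0/L1/L2 = DEG/-/- → run D
t=3: L0/L1/L2 = EG/D/- → run E
t=4: L0/L1/L2 = EG/D/- → run E
t=5: L0/L1/L2 = EG/D/- → run E
t=6: L0/L1/L2 = G/DE/- → run G
t=7: L0/L1/L2 = G/DE/- → run G
t=8: L0/L1/L2 = G/DE/- → run G
t=9: L0/L1/L2 = -/DEG/- → run D
t=10: L0/L1/L2 = -/DEG/- → run D
t=11: L0/L1/L2 = -/DEG/- → run D
t=12: L0/L1/L2 = -/EG/- → run E
t=13: L0/L1/L2 = -/EG/- → run E
t=14: L0/L1/L2 = -/EG/- → run E
t=15: L0/L1/L2 = -/EG/- → run E
t=16: L0/L1/L2 = -/G/- → run G
t=17: L0/L1/L2 = -/G/- → run G
t=18: L0/L1/L2 = -/G/- → run G
t=19: (idle)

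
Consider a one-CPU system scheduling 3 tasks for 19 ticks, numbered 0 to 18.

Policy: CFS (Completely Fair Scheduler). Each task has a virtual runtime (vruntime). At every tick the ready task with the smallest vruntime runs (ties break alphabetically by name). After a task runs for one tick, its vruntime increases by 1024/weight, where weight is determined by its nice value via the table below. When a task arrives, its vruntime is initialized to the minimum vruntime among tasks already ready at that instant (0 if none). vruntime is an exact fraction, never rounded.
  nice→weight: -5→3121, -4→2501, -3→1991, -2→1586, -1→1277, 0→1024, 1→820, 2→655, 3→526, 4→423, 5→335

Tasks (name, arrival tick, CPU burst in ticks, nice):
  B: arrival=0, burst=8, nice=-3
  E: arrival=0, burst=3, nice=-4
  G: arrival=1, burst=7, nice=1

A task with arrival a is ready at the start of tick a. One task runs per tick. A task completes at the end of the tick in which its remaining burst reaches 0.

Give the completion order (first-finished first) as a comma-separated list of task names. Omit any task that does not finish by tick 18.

completion order = E, B, G

t=0: vr[B=0 E=0] → run B
t=1: vr[B=1024/1991 E=0 G=0] → run E
t=2: vr[B=1024/1991 E=1024/2501 G=0] → run G
t=3: vr[B=1024/1991 E=1024/2501 G=256/205] → run E
t=4: vr[B=1024/1991 E=2048/2501 G=256/205] → run B
t=5: vr[B=2048/1991 E=2048/2501 G=256/205] → run E
t=6: vr[B=2048/1991 G=256/205] → run B
t=7: vr[B=3072/1991 G=256/205] → run G
t=8: vr[B=3072/1991 G=512/205] → run B
t=9: vr[B=4096/1991 G=512/205] → run B
t=10: vr[B=5120/1991 G=512/205] → run G
t=11: vr[B=5120/1991 G=768/205] → run B
t=12: vr[B=6144/1991 G=768/205] → run B
t=13: vr[B=7168/1991 G=768/205] → run B
t=14: vr[G=768/205] → run G
t=15: vr[G=1024/205] → run G
t=16: vr[G=256/41] → run G
t=17: vr[G=1536/205] → run G
t=18: (idle)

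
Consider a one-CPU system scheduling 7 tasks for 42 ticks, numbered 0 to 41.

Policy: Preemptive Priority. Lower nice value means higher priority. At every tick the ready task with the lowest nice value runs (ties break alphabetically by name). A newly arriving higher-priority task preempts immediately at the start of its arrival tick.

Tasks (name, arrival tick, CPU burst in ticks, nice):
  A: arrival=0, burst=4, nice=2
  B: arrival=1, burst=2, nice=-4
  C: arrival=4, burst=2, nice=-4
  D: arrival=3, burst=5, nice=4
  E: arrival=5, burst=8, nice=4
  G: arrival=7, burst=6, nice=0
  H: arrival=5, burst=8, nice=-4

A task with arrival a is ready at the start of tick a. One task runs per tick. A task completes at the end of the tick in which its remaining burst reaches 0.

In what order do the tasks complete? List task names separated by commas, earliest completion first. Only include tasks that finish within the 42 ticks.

completion order = B, C, H, G, A, D, E

t=0: ready={A} → run A
t=1: ready={A,B} → run B
t=2: ready={A,B} → run B
t=3: ready={A,D} → run A
t=4: ready={A,C,D} → run C
t=5: ready={A,C,D,E,H} → run C
t=6: ready={A,D,E,H} → run H
t=7: ready={A,D,E,G,H} → run H
t=8: ready={A,D,E,G,H} → run H
t=9: ready={A,D,E,G,H} → run H
t=10: ready={A,D,E,G,H} → run H
t=11: ready={A,D,E,G,H} → run H
t=12: ready={A,D,E,G,H} → run H
t=13: ready={A,D,E,G,H} → run H
t=14: ready={A,D,E,G} → run G
t=15: ready={A,D,E,G} → run G
t=16: ready={A,D,E,G} → run G
t=17: ready={A,D,E,G} → run G
t=18: ready={A,D,E,G} → run G
t=19: ready={A,D,E,G} → run G
t=20: ready={A,D,E} → run A
t=21: ready={A,D,E} → run A
t=22: ready={D,E} → run D
t=23: ready={D,E} → run D
t=24: ready={D,E} → run D
t=25: ready={D,E} → run D
t=26: ready={D,E} → run D
t=27: ready={E} → run E
t=28: ready={E} → run E
t=29: ready={E} → run E
t=30: ready={E} → run E
t=31: ready={E} → run E
t=32: ready={E} → run E
t=33: ready={E} → run E
t=34: ready={E} → run E
t=35: (idle)
t=36: (idle)
t=37: (idle)
t=38: (idle)
t=39: (idle)
t=40: (idle)
t=41: (idle)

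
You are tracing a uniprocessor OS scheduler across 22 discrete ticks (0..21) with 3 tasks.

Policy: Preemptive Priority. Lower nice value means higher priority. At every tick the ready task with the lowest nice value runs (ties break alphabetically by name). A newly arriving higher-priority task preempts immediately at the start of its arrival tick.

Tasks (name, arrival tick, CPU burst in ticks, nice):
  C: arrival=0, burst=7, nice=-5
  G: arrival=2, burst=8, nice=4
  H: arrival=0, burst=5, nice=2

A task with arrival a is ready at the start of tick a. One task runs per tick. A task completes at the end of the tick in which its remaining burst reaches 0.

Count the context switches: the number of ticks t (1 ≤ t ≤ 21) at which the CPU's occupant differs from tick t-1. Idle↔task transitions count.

t=0: ready={C,H} → run C
t=1: ready={C,H} → run C
t=2: ready={C,G,H} → run C
t=3: ready={C,G,H} → run C
t=4: ready={C,G,H} → run C
t=5: ready={C,G,H} → run C
t=6: ready={C,G,H} → run C
t=7: ready={G,H} → run H
t=8: ready={G,H} → run H
t=9: ready={G,H} → run H
t=10: ready={G,H} → run H
t=11: ready={G,H} → run H
t=12: ready={G} → run G
t=13: ready={G} → run G
t=14: ready={G} → run G
t=15: ready={G} → run G
t=16: ready={G} → run G
t=17: ready={G} → run G
t=18: ready={G} → run G
t=19: ready={G} → run G
t=20: (idle)
t=21: (idle)

context switches = 3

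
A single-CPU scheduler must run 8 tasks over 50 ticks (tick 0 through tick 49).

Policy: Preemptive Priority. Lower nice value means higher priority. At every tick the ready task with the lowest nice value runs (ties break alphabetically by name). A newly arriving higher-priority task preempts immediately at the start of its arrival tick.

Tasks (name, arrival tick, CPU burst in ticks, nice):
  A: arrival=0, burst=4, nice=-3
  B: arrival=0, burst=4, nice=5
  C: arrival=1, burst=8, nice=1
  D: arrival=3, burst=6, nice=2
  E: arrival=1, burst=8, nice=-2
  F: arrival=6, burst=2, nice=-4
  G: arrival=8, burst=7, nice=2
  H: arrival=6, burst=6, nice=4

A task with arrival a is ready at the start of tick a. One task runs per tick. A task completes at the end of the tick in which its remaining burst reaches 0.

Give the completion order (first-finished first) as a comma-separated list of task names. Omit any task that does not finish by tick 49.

t=0: ready={A,B} → run A
t=1: ready={A,B,C,E} → run A
t=2: ready={A,B,C,E} → run A
t=3: ready={A,B,C,D,E} → run A
t=4: ready={B,C,D,E} → run E
t=5: ready={B,C,D,E} → run E
t=6: ready={B,C,D,E,F,H} → run F
t=7: ready={B,C,D,E,F,H} → run F
t=8: ready={B,C,D,E,G,H} → run E
t=9: ready={B,C,D,E,G,H} → run E
t=10: ready={B,C,D,E,G,H} → run E
t=11: ready={B,C,D,E,G,H} → run E
t=12: ready={B,C,D,E,G,H} → run E
t=13: ready={B,C,D,E,G,H} → run E
t=14: ready={B,C,D,G,H} → run C
t=15: ready={B,C,D,G,H} → run C
t=16: ready={B,C,D,G,H} → run C
t=17: ready={B,C,D,G,H} → run C
t=18: ready={B,C,D,G,H} → run C
t=19: ready={B,C,D,G,H} → run C
t=20: ready={B,C,D,G,H} → run C
t=21: ready={B,C,D,G,H} → run C
t=22: ready={B,D,G,H} → run D
t=23: ready={B,D,G,H} → run D
t=24: ready={B,D,G,H} → run D
t=25: ready={B,D,G,H} → run D
t=26: ready={B,D,G,H} → run D
t=27: ready={B,D,G,H} → run D
t=28: ready={B,G,H} → run G
t=29: ready={B,G,H} → run G
t=30: ready={B,G,H} → run G
t=31: ready={B,G,H} → run G
t=32: ready={B,G,H} → run G
t=33: ready={B,G,H} → run G
t=34: ready={B,G,H} → run G
t=35: ready={B,H} → run H
t=36: ready={B,H} → run H
t=37: ready={B,H} → run H
t=38: ready={B,H} → run H
t=39: ready={B,H} → run H
t=40: ready={B,H} → run H
t=41: ready={B} → run B
t=42: ready={B} → run B
t=43: ready={B} → run B
t=44: ready={B} → run B
t=45: (idle)
t=46: (idle)
t=47: (idle)
t=48: (idle)
t=49: (idle)

completion order = A, F, E, C, D, G, H, B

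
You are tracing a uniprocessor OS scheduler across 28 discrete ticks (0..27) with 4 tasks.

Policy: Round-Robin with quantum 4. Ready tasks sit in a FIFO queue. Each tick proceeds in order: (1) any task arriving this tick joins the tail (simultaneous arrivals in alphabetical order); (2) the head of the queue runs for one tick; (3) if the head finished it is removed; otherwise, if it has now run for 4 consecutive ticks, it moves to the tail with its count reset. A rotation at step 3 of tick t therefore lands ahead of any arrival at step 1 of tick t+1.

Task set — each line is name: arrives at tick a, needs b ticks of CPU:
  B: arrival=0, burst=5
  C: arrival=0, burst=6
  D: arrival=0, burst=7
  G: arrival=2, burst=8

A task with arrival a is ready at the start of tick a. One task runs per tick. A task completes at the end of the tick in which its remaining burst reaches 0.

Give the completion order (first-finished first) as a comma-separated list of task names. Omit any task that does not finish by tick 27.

completion order = B, C, D, G

t=0: queue=[B,C,D] q_used=0 → run B
t=1: queue=[B,C,D] q_used=1 → run B
t=2: queue=[B,C,D,G] q_used=2 → run B
t=3: queue=[B,C,D,G] q_used=3 → run B
t=4: queue=[C,D,G,B] q_used=0 → run C
t=5: queue=[C,D,G,B] q_used=1 → run C
t=6: queue=[C,D,G,B] q_used=2 → run C
t=7: queue=[C,D,G,B] q_used=3 → run C
t=8: queue=[D,G,B,C] q_used=0 → run D
t=9: queue=[D,G,B,C] q_used=1 → run D
t=10: queue=[D,G,B,C] q_used=2 → run D
t=11: queue=[D,G,B,C] q_used=3 → run D
t=12: queue=[G,B,C,D] q_used=0 → run G
t=13: queue=[G,B,C,D] q_used=1 → run G
t=14: queue=[G,B,C,D] q_used=2 → run G
t=15: queue=[G,B,C,D] q_used=3 → run G
t=16: queue=[B,C,D,G] q_used=0 → run B
t=17: queue=[C,D,G] q_used=0 → run C
t=18: queue=[C,D,G] q_used=1 → run C
t=19: queue=[D,G] q_used=0 → run D
t=20: queue=[D,G] q_used=1 → run D
t=21: queue=[D,G] q_used=2 → run D
t=22: queue=[G] q_used=0 → run G
t=23: queue=[G] q_used=1 → run G
t=24: queue=[G] q_used=2 → run G
t=25: queue=[G] q_used=3 → run G
t=26: (idle)
t=27: (idle)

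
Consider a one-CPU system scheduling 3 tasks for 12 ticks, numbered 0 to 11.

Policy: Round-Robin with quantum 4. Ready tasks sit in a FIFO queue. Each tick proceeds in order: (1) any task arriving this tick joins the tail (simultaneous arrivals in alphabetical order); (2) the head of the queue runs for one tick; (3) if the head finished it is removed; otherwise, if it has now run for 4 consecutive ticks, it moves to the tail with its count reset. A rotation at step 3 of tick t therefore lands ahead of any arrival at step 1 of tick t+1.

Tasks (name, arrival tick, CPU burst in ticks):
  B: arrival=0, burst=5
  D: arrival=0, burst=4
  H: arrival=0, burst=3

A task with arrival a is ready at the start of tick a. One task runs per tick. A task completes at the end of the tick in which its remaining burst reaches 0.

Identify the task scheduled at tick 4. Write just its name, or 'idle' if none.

running at tick 4 = D

t=0: queue=[B,D,H] q_used=0 → run B
t=1: queue=[B,D,H] q_used=1 → run B
t=2: queue=[B,D,H] q_used=2 → run B
t=3: queue=[B,D,H] q_used=3 → run B
t=4: queue=[D,H,B] q_used=0 → run D
t=5: queue=[D,H,B] q_used=1 → run D
t=6: queue=[D,H,B] q_used=2 → run D
t=7: queue=[D,H,B] q_used=3 → run D
t=8: queue=[H,B] q_used=0 → run H
t=9: queue=[H,B] q_used=1 → run H
t=10: queue=[H,B] q_used=2 → run H
t=11: queue=[B] q_used=0 → run B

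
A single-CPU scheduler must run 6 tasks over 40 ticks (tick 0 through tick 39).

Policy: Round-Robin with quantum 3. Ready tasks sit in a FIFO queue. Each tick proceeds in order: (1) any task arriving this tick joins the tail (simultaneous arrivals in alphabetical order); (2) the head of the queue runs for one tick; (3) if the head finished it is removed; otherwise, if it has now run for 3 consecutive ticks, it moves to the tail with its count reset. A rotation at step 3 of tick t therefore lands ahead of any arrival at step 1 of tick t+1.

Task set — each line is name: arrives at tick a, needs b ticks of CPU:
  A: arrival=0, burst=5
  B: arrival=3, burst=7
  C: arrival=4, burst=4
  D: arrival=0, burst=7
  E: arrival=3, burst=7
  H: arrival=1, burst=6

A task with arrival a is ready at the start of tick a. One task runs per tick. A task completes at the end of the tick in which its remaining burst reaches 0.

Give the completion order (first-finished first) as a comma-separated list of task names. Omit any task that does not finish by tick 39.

t=0: queue=[A,D] q_used=0 → run A
t=1: queue=[A,D,H] q_used=1 → run A
t=2: queue=[A,D,H] q_used=2 → run A
t=3: queue=[D,H,A,B,E] q_used=0 → run D
t=4: queue=[D,H,A,B,E,C] q_used=1 → run D
t=5: queue=[D,H,A,B,E,C] q_used=2 → run D
t=6: queue=[H,A,B,E,C,D] q_used=0 → run H
t=7: queue=[H,A,B,E,C,D] q_used=1 → run H
t=8: queue=[H,A,B,E,C,D] q_used=2 → run H
t=9: queue=[A,B,E,C,D,H] q_used=0 → run A
t=10: queue=[A,B,E,C,D,H] q_used=1 → run A
t=11: queue=[B,E,C,D,H] q_used=0 → run B
t=12: queue=[B,E,C,D,H] q_used=1 → run B
t=13: queue=[B,E,C,D,H] q_used=2 → run B
t=14: queue=[E,C,D,H,B] q_used=0 → run E
t=15: queue=[E,C,D,H,B] q_used=1 → run E
t=16: queue=[E,C,D,H,B] q_used=2 → run E
t=17: queue=[C,D,H,B,E] q_used=0 → run C
t=18: queue=[C,D,H,B,E] q_used=1 → run C
t=19: queue=[C,D,H,B,E] q_used=2 → run C
t=20: queue=[D,H,B,E,C] q_used=0 → run D
t=21: queue=[D,H,B,E,C] q_used=1 → run D
t=22: queue=[D,H,B,E,C] q_used=2 → run D
t=23: queue=[H,B,E,C,D] q_used=0 → run H
t=24: queue=[H,B,E,C,D] q_used=1 → run H
t=25: queue=[H,B,E,C,D] q_used=2 → run H
t=26: queue=[B,E,C,D] q_used=0 → run B
t=27: queue=[B,E,C,D] q_used=1 → run B
t=28: queue=[B,E,C,D] q_used=2 → run B
t=29: queue=[E,C,D,B] q_used=0 → run E
t=30: queue=[E,C,D,B] q_used=1 → run E
t=31: queue=[E,C,D,B] q_used=2 → run E
t=32: queue=[C,D,B,E] q_used=0 → run C
t=33: queue=[D,B,E] q_used=0 → run D
t=34: queue=[B,E] q_used=0 → run B
t=35: queue=[E] q_used=0 → run E
t=36: (idle)
t=37: (idle)
t=38: (idle)
t=39: (idle)

completion order = A, H, C, D, B, E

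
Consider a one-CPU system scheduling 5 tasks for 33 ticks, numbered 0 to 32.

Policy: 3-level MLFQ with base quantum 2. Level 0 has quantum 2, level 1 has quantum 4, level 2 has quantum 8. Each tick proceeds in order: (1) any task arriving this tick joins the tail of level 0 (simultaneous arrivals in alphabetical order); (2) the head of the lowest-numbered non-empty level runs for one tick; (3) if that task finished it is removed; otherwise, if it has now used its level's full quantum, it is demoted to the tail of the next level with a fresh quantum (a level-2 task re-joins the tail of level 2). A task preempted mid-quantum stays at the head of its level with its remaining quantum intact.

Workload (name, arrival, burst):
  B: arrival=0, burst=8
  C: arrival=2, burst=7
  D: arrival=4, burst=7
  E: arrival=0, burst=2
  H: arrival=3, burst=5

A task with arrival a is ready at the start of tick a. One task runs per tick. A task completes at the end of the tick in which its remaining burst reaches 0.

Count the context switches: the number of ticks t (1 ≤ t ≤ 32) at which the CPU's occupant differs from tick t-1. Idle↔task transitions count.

context switches = 12

t=0: L0/L1/L2 = BE/-/- → run B
t=1: L0/L1/L2 = BE/-/- → run B
t=2: L0/L1/L2 = EC/B/- → run E
t=3: L0/L1/L2 = ECH/B/- → run E
t=4: L0/L1/L2 = CHD/B/- → run C
t=5: L0/L1/L2 = CHD/B/- → run C
t=6: L0/L1/L2 = HD/BC/- → run H
t=7: L0/L1/L2 = HD/BC/- → run H
t=8: L0/L1/L2 = D/BCH/- → run D
t=9: L0/L1/L2 = D/BCH/- → run D
t=10: L0/L1/L2 = -/BCHD/- → run B
t=11: L0/L1/L2 = -/BCHD/- → run B
t=12: L0/L1/L2 = -/BCHD/- → run B
t=13: L0/L1/L2 = -/BCHD/- → run B
t=14: L0/L1/L2 = -/CHD/B → run C
t=15: L0/L1/L2 = -/CHD/B → run C
t=16: L0/L1/L2 = -/CHD/B → run C
t=17: L0/L1/L2 = -/CHD/B → run C
t=18: L0/L1/L2 = -/HD/BC → run H
t=19: L0/L1/L2 = -/HD/BC → run H
t=20: L0/L1/L2 = -/HD/BC → run H
t=21: L0/L1/L2 = -/D/BC → run D
t=22: L0/L1/L2 = -/D/BC → run D
t=23: L0/L1/L2 = -/D/BC → run D
t=24: L0/L1/L2 = -/D/BC → run D
t=25: L0/L1/L2 = -/-/BCD → run B
t=26: L0/L1/L2 = -/-/BCD → run B
t=27: L0/L1/L2 = -/-/CD → run C
t=28: L0/L1/L2 = -/-/D → run D
t=29: (idle)
t=30: (idle)
t=31: (idle)
t=32: (idle)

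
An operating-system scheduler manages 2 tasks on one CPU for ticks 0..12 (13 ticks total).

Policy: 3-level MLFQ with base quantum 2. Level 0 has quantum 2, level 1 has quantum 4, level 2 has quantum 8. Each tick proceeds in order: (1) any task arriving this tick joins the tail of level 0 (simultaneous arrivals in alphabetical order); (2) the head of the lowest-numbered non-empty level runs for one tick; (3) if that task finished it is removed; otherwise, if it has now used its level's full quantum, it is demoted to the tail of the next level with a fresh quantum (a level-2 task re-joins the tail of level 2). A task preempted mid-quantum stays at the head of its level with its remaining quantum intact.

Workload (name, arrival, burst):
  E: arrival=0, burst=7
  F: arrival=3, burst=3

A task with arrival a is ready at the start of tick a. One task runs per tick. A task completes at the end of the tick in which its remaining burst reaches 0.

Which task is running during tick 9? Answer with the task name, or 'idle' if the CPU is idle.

t=0: L0/L1/L2 = E/-/- → run E
t=1: L0/L1/L2 = E/-/- → run E
t=2: L0/L1/L2 = -/E/- → run E
t=3: L0/L1/L2 = F/E/- → run F
t=4: L0/L1/L2 = F/E/- → run F
t=5: L0/L1/L2 = -/EF/- → run E
t=6: L0/L1/L2 = -/EF/- → run E
t=7: L0/L1/L2 = -/EF/- → run E
t=8: L0/L1/L2 = -/F/E → run F
t=9: L0/L1/L2 = -/-/E → run E
t=10: (idle)
t=11: (idle)
t=12: (idle)

running at tick 9 = E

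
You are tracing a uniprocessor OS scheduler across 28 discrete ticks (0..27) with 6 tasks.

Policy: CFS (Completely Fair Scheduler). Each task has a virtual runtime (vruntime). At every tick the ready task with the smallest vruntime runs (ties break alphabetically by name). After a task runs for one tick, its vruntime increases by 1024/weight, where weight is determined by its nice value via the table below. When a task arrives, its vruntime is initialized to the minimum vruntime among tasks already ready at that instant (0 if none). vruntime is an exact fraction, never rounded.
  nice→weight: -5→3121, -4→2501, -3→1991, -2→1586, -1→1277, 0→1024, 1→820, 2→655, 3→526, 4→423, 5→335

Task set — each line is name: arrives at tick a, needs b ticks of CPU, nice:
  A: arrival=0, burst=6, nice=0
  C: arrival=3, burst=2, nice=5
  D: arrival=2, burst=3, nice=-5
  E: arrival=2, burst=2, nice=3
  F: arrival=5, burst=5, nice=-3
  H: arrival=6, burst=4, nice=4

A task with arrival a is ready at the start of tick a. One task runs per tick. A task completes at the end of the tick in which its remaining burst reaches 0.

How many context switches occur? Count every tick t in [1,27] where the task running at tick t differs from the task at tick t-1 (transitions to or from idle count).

context switches = 18

t=0: vr[A=0] → run A
t=1: vr[A=1] → run A
t=2: vr[A=2 D=2 E=2] → run A
t=3: vr[A=3 C=2 D=2 E=2] → run C
t=4: vr[A=3 C=1694/335 D=2 E=2] → run D
t=5: vr[A=3 C=1694/335 D=7266/3121 E=2 F=2] → run E
t=6: vr[A=3 C=1694/335 D=7266/3121 E=1038/263 F=2 H=2] → run F
t=7: vr[A=3 C=1694/335 D=7266/3121 E=1038/263 F=5006/1991 H=2] → run H
t=8: vr[A=3 C=1694/335 D=7266/3121 E=1038/263 F=5006/1991 H=1870/423] → run D
t=9: vr[A=3 C=1694/335 D=8290/3121 E=1038/263 F=5006/1991 H=1870/423] → run F
t=10: vr[A=3 C=1694/335 D=8290/3121 E=1038/263 F=6030/1991 H=1870/423] → run D
t=11: vr[A=3 C=1694/335 E=1038/263 F=6030/1991 H=1870/423] → run A
t=12: vr[A=4 C=1694/335 E=1038/263 F=6030/1991 H=1870/423] → run F
t=13: vr[A=4 C=1694/335 E=1038/263 F=7054/1991 H=1870/423] → run F
t=14: vr[A=4 C=1694/335 E=1038/263 F=8078/1991 H=1870/423] → run E
t=15: vr[A=4 C=1694/335 F=8078/1991 H=1870/423] → run A
t=16: vr[A=5 C=1694/335 F=8078/1991 H=1870/423] → run F
t=17: vr[A=5 C=1694/335 H=1870/423] → run H
t=18: vr[A=5 C=1694/335 H=2894/423] → run A
t=19: vr[C=1694/335 H=2894/423] → run C
t=20: vr[H=2894/423] → run H
t=21: vr[H=1306/141] → run H
t=22: (idle)
t=23: (idle)
t=24: (idle)
t=25: (idle)
t=26: (idle)
t=27: (idle)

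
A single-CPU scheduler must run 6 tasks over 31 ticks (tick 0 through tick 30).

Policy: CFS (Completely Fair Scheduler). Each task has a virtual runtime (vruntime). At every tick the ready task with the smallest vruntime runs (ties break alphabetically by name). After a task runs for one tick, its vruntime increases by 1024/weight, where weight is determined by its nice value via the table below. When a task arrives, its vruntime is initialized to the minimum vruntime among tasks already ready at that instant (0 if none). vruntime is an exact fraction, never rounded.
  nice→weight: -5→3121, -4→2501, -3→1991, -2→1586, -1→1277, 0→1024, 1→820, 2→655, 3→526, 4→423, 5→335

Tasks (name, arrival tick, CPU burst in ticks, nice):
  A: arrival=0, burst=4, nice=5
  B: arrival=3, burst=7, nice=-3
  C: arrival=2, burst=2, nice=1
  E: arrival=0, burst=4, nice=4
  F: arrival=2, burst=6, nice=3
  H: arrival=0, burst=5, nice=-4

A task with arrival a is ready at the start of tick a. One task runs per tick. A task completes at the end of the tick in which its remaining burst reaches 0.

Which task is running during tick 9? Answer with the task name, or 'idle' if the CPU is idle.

t=0: vr[A=0 E=0 H=0] → run A
t=1: vr[A=1024/335 E=0 H=0] → run E
t=2: vr[A=1024/335 C=0 E=1024/423 F=0 H=0] → run C
t=3: vr[A=1024/335 B=0 C=256/205 E=1024/423 F=0 H=0] → run B
t=4: vr[A=1024/335 B=1024/1991 C=256/205 E=1024/423 F=0 H=0] → run F
t=5: vr[A=1024/335 B=1024/1991 C=256/205 E=1024/423 F=512/263 H=0] → run H
t=6: vr[A=1024/335 B=1024/1991 C=256/205 E=1024/423 F=512/263 H=1024/2501] → run H
t=7: vr[A=1024/335 B=1024/1991 C=256/205 E=1024/423 F=512/263 H=2048/2501] → run B
t=8: vr[A=1024/335 B=2048/1991 C=256/205 E=1024/423 F=512/263 H=2048/2501] → run H
t=9: vr[A=1024/335 B=2048/1991 C=256/205 E=1024/423 F=512/263 H=3072/2501] → run B
t=10: vr[A=1024/335 B=3072/1991 C=256/205 E=1024/423 F=512/263 H=3072/2501] → run H
t=11: vr[A=1024/335 B=3072/1991 C=256/205 E=1024/423 F=512/263 H=4096/2501] → run C
t=12: vr[A=1024/335 B=3072/1991 E=1024/423 F=512/263 H=4096/2501] → run B
t=13: vr[A=1024/335 B=4096/1991 E=1024/423 F=512/263 H=4096/2501] → run H
t=14: vr[A=1024/335 B=4096/1991 E=1024/423 F=512/263] → run F
t=15: vr[A=1024/335 B=4096/1991 E=1024/423 F=1024/263] → run B
t=16: vr[A=1024/335 B=5120/1991 E=1024/423 F=1024/263] → run E
t=17: vr[A=1024/335 B=5120/1991 E=2048/423 F=1024/263] → run B
t=18: vr[A=1024/335 B=6144/1991 E=2048/423 F=1024/263] → run A
t=19: vr[A=2048/335 B=6144/1991 E=2048/423 F=1024/263] → run B
t=20: vr[A=2048/335 E=2048/423 F=1024/263] → run F
t=21: vr[A=2048/335 E=2048/423 F=1536/263] → run E
t=22: vr[A=2048/335 E=1024/141 F=1536/263] → run F
t=23: vr[A=2048/335 E=1024/141 F=2048/263] → run A
t=24: vr[A=3072/335 E=1024/141 F=2048/263] → run E
t=25: vr[A=3072/335 F=2048/263] → run F
t=26: vr[A=3072/335 F=2560/263] → run A
t=27: vr[F=2560/263] → run F
t=28: (idle)
t=29: (idle)
t=30: (idle)

running at tick 9 = B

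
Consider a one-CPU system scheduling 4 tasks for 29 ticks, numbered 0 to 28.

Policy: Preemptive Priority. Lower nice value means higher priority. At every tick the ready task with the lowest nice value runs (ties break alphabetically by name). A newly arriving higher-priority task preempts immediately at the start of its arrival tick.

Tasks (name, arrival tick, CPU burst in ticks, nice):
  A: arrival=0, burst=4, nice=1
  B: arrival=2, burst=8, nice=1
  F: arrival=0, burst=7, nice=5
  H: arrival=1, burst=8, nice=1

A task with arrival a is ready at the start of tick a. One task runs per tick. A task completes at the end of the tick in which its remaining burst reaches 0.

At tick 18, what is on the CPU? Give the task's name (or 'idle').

running at tick 18 = H

t=0: ready={A,F} → run A
t=1: ready={A,F,H} → run A
t=2: ready={A,B,F,H} → run A
t=3: ready={A,B,F,H} → run A
t=4: ready={B,F,H} → run B
t=5: ready={B,F,H} → run B
t=6: ready={B,F,H} → run B
t=7: ready={B,F,H} → run B
t=8: ready={B,F,H} → run B
t=9: ready={B,F,H} → run B
t=10: ready={B,F,H} → run B
t=11: ready={B,F,H} → run B
t=12: ready={F,H} → run H
t=13: ready={F,H} → run H
t=14: ready={F,H} → run H
t=15: ready={F,H} → run H
t=16: ready={F,H} → run H
t=17: ready={F,H} → run H
t=18: ready={F,H} → run H
t=19: ready={F,H} → run H
t=20: ready={F} → run F
t=21: ready={F} → run F
t=22: ready={F} → run F
t=23: ready={F} → run F
t=24: ready={F} → run F
t=25: ready={F} → run F
t=26: ready={F} → run F
t=27: (idle)
t=28: (idle)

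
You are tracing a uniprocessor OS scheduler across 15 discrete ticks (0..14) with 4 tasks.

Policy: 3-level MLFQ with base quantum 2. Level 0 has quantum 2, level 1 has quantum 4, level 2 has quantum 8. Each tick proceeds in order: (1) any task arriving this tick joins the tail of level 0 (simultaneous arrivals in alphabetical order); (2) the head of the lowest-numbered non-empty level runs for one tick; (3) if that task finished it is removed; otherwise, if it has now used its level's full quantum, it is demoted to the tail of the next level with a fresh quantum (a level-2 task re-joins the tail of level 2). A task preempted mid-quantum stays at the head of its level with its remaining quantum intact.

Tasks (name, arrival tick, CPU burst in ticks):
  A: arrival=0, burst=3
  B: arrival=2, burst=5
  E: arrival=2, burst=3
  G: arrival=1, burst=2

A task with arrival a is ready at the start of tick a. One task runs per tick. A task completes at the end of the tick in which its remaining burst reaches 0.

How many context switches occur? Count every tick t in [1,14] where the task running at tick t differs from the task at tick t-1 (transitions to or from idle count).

t=0: L0/L1/L2 = A/-/- → run A
t=1: L0/L1/L2 = AG/-/- → run A
t=2: L0/L1/L2 = GBE/A/- → run G
t=3: L0/L1/L2 = GBE/A/- → run G
t=4: L0/L1/L2 = BE/A/- → run B
t=5: L0/L1/L2 = BE/A/- → run B
t=6: L0/L1/L2 = E/AB/- → run E
t=7: L0/L1/L2 = E/AB/- → run E
t=8: L0/L1/L2 = -/ABE/- → run A
t=9: L0/L1/L2 = -/BE/- → run B
t=10: L0/L1/L2 = -/BE/- → run B
t=11: L0/L1/L2 = -/BE/- → run B
t=12: L0/L1/L2 = -/E/- → run E
t=13: (idle)
t=14: (idle)

context switches = 7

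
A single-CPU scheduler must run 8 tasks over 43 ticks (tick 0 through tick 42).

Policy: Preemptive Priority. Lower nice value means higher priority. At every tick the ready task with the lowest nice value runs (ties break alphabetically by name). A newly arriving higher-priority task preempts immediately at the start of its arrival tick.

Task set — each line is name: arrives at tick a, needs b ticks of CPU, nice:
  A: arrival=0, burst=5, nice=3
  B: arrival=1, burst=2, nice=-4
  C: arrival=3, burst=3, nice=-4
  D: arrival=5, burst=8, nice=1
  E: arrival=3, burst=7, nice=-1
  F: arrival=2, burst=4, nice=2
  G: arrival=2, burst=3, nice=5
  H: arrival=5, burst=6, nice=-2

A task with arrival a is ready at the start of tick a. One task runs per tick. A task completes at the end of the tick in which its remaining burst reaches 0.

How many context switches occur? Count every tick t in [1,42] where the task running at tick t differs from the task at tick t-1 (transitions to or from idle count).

t=0: ready={A} → run A
t=1: ready={A,B} → run B
t=2: ready={A,B,F,G} → run B
t=3: ready={A,C,E,F,G} → run C
t=4: ready={A,C,E,F,G} → run C
t=5: ready={A,C,D,E,F,G,H} → run C
t=6: ready={A,D,E,F,G,H} → run H
t=7: ready={A,D,E,F,G,H} → run H
t=8: ready={A,D,E,F,G,H} → run H
t=9: ready={A,D,E,F,G,H} → run H
t=10: ready={A,D,E,F,G,H} → run H
t=11: ready={A,D,E,F,G,H} → run H
t=12: ready={A,D,E,F,G} → run E
t=13: ready={A,D,E,F,G} → run E
t=14: ready={A,D,E,F,G} → run E
t=15: ready={A,D,E,F,G} → run E
t=16: ready={A,D,E,F,G} → run E
t=17: ready={A,D,E,F,G} → run E
t=18: ready={A,D,E,F,G} → run E
t=19: ready={A,D,F,G} → run D
t=20: ready={A,D,F,G} → run D
t=21: ready={A,D,F,G} → run D
t=22: ready={A,D,F,G} → run D
t=23: ready={A,D,F,G} → run D
t=24: ready={A,D,F,G} → run D
t=25: ready={A,D,F,G} → run D
t=26: ready={A,D,F,G} → run D
t=27: ready={A,F,G} → run F
t=28: ready={A,F,G} → run F
t=29: ready={A,F,G} → run F
t=30: ready={A,F,G} → run F
t=31: ready={A,G} → run A
t=32: ready={A,G} → run A
t=33: ready={A,G} → run A
t=34: ready={A,G} → run A
t=35: ready={G} → run G
t=36: ready={G} → run G
t=37: ready={G} → run G
t=38: (idle)
t=39: (idle)
t=40: (idle)
t=41: (idle)
t=42: (idle)

context switches = 9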